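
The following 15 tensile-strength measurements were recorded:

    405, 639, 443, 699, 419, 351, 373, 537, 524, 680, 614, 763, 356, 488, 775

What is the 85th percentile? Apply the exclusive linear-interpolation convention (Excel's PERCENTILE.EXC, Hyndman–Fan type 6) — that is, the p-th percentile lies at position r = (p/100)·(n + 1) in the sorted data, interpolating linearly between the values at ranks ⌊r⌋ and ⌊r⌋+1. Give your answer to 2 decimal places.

Sorted: 351, 356, 373, 405, 419, 443, 488, 524, 537, 614, 639, 680, 699, 763, 775.
n = 15.
r = (85/100)·(15 + 1) = 13.6.
Rank 13 is 699 and rank 14 is 763.
Interpolate: 699 + 0.6·(763 − 699) = 699 + 0.6·64 = 737.4.

737.40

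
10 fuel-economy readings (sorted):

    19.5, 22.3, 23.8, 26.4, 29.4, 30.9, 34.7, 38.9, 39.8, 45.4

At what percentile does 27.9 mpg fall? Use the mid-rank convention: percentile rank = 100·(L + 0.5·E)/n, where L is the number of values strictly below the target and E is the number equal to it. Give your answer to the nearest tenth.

40.0

Count below 27.9: L = 4; count equal: E = 0; n = 10.
Percentile rank = 100·(4 + 0.5·0)/10 = 100·4/10 = 40.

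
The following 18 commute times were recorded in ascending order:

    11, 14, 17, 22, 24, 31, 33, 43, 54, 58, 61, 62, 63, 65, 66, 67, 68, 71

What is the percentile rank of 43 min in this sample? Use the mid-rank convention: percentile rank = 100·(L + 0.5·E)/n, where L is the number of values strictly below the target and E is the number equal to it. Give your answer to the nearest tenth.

Count below 43: L = 7; count equal: E = 1; n = 18.
Percentile rank = 100·(7 + 0.5·1)/18 = 100·7.5/18 = 41.67.

41.7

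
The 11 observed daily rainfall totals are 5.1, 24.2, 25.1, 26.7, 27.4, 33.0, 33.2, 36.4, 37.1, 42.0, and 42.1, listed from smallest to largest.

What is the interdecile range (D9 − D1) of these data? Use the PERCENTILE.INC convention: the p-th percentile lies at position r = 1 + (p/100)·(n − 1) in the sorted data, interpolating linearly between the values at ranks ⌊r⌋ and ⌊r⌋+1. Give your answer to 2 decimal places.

17.80

n = 11.
P10: r = 2 (integer) → 24.2.
P90: r = 10 (integer) → 42.
Difference: 42 − 24.2 = 17.8.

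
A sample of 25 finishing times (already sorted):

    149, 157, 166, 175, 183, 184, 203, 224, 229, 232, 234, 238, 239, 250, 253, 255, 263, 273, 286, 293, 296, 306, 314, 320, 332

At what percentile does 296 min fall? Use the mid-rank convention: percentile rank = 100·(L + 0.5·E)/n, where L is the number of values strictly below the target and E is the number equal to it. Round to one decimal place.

82.0

Count below 296: L = 20; count equal: E = 1; n = 25.
Percentile rank = 100·(20 + 0.5·1)/25 = 100·20.5/25 = 82.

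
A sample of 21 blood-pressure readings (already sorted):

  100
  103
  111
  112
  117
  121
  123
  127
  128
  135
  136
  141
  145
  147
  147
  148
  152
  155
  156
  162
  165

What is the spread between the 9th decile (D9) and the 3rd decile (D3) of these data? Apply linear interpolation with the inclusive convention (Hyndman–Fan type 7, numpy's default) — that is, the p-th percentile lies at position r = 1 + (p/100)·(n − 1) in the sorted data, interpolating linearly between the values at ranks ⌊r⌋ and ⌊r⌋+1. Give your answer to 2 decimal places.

33.00

n = 21.
P30: r = 7 (integer) → 123.
P90: r = 19 (integer) → 156.
Difference: 156 − 123 = 33.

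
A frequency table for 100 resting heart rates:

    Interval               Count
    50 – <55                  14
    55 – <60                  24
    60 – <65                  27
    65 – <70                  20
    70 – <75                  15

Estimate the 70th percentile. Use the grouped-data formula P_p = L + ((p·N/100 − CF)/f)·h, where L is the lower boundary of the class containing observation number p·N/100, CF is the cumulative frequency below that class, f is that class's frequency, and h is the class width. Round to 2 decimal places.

N = 100; target position k = 70/100 · 100 = 70.
Cumulative frequencies: 14, 38, 65, 85, 100.
Observation 70 falls in the class 65 – <70.
L = 65, CF = 65, f = 20, h = 5.
P70 = 65 + ((70 − 65)/20)·5 = 65 + 1.25 = 66.25.

66.25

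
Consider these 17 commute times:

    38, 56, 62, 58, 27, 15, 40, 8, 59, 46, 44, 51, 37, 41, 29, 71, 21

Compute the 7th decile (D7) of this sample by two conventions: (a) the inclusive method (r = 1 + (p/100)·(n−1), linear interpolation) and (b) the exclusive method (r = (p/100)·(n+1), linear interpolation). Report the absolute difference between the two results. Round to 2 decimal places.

2.00

Sorted: 8, 15, 21, 27, 29, 37, 38, 40, 41, 44, 46, 51, 56, 58, 59, 62, 71.
n = 17.
(a) r = 12.2; between ranks 12 (51) and 13 (56): 52.
(b) r = 12.6; between ranks 12 (51) and 13 (56): 54.
|52 − 54| = 2.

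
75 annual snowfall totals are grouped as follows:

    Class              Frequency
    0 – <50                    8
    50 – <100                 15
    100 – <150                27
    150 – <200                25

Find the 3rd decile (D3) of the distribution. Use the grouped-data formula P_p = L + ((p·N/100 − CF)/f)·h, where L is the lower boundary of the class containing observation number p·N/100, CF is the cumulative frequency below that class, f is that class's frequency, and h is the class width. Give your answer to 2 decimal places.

98.33

N = 75; target position k = 30/100 · 75 = 22.5.
Cumulative frequencies: 8, 23, 50, 75.
Observation 22.5 falls in the class 50 – <100.
L = 50, CF = 8, f = 15, h = 50.
P30 = 50 + ((22.5 − 8)/15)·50 = 50 + 48.3333 = 98.3333.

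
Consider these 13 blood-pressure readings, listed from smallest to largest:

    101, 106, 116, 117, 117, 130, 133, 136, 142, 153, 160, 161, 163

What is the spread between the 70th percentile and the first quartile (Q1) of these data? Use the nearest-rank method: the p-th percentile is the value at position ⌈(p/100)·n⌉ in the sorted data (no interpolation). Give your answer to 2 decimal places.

n = 13.
P25: rank ⌈25/100·13⌉ = 4 → 117.
P70: rank ⌈70/100·13⌉ = 10 → 153.
Difference: 153 − 117 = 36.

36.00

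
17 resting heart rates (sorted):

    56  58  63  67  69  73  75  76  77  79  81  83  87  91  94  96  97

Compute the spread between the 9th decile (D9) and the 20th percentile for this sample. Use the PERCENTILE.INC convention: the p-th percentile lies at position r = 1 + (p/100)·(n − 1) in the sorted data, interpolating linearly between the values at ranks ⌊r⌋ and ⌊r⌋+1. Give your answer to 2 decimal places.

27.40

n = 17.
P20: r = 4.2; ranks 4–5 are 67, 69; interpolating gives 67.4.
P90: r = 15.4; ranks 15–16 are 94, 96; interpolating gives 94.8.
Difference: 94.8 − 67.4 = 27.4.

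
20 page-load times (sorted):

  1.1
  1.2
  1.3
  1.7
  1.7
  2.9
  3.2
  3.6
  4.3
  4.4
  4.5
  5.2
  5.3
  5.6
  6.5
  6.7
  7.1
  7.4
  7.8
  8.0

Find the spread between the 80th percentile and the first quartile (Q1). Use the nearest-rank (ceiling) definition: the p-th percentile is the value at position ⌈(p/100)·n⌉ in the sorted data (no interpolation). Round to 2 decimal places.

5.00

n = 20.
P25: rank ⌈25/100·20⌉ = 5 → 1.7.
P80: rank ⌈80/100·20⌉ = 16 → 6.7.
Difference: 6.7 − 1.7 = 5.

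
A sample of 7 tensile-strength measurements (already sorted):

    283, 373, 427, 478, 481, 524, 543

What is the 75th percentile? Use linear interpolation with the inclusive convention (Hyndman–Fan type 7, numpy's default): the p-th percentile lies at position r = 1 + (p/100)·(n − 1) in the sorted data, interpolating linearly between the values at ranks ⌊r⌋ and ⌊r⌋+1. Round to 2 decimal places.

502.50

n = 7.
r = 1 + (75/100)·(7 − 1) = 1 + 4.5 = 5.5.
Rank 5 is 481 and rank 6 is 524.
Interpolate: 481 + 0.5·(524 − 481) = 481 + 0.5·43 = 502.5.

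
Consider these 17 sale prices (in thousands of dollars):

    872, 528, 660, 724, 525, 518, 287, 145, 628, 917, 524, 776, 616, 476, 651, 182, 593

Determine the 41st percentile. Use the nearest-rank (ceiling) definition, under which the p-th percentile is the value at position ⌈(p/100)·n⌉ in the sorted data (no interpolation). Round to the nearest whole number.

525

Sorted: 145, 182, 287, 476, 518, 524, 525, 528, 593, 616, 628, 651, 660, 724, 776, 872, 917.
n = 17.
Position = ⌈41/100 · 17⌉ = ⌈6.97⌉ = 7.
The value at rank 7 is 525.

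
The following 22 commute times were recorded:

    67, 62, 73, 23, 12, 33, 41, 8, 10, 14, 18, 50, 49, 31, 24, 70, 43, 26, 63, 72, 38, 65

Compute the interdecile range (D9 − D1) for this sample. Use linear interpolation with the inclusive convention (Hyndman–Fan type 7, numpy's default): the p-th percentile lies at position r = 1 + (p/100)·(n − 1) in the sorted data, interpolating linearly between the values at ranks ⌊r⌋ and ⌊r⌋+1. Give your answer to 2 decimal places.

57.50

Sorted: 8, 10, 12, 14, 18, 23, 24, 26, 31, 33, 38, 41, 43, 49, 50, 62, 63, 65, 67, 70, 72, 73.
n = 22.
P10: r = 3.1; ranks 3–4 are 12, 14; interpolating gives 12.2.
P90: r = 19.9; ranks 19–20 are 67, 70; interpolating gives 69.7.
Difference: 69.7 − 12.2 = 57.5.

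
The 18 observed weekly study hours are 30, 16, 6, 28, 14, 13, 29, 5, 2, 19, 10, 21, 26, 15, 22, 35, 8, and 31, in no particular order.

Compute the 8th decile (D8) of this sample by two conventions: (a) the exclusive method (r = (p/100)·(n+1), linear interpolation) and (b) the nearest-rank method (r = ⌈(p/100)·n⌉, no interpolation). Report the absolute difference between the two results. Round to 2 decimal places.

0.20

Sorted: 2, 5, 6, 8, 10, 13, 14, 15, 16, 19, 21, 22, 26, 28, 29, 30, 31, 35.
n = 18.
(a) r = 15.2; between ranks 15 (29) and 16 (30): 29.2.
(b) the nearest-rank method: rank 15 → 29.
|29.2 − 29| = 0.2.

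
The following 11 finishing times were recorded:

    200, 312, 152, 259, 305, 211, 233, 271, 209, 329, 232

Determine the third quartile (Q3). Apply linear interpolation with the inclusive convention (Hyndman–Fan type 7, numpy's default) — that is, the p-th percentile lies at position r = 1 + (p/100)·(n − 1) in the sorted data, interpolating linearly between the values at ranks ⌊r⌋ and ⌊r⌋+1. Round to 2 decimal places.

288.00

Sorted: 152, 200, 209, 211, 232, 233, 259, 271, 305, 312, 329.
n = 11.
r = 1 + (75/100)·(11 − 1) = 1 + 7.5 = 8.5.
Rank 8 is 271 and rank 9 is 305.
Interpolate: 271 + 0.5·(305 − 271) = 271 + 0.5·34 = 288.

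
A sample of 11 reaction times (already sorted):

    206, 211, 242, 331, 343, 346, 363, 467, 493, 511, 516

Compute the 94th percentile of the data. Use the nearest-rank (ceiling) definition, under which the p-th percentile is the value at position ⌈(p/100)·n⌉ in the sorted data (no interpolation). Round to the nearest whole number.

516

n = 11.
Position = ⌈94/100 · 11⌉ = ⌈10.34⌉ = 11.
The value at rank 11 is 516.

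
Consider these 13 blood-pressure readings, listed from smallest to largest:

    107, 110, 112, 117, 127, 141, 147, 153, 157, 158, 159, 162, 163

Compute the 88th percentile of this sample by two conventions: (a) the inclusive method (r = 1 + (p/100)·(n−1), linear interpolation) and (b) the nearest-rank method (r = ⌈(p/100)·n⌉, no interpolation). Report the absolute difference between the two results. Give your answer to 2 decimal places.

1.32

n = 13.
(a) r = 11.56; between ranks 11 (159) and 12 (162): 160.68.
(b) the nearest-rank method: rank 12 → 162.
|160.68 − 162| = 1.32.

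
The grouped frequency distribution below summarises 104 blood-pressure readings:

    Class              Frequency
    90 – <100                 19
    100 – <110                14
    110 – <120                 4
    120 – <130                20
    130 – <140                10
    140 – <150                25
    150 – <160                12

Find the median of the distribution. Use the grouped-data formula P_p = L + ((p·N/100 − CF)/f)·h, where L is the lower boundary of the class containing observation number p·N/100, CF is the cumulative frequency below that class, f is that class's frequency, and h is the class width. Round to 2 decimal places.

127.50

N = 104; target position k = 50/100 · 104 = 52.
Cumulative frequencies: 19, 33, 37, 57, 67, 92, 104.
Observation 52 falls in the class 120 – <130.
L = 120, CF = 37, f = 20, h = 10.
P50 = 120 + ((52 − 37)/20)·10 = 120 + 7.5 = 127.5.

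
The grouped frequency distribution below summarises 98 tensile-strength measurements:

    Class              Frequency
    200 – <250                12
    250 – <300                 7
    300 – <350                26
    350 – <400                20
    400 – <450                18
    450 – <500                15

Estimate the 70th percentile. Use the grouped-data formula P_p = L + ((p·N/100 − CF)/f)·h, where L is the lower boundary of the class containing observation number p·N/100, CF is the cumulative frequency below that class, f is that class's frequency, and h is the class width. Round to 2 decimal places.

N = 98; target position k = 70/100 · 98 = 68.6.
Cumulative frequencies: 12, 19, 45, 65, 83, 98.
Observation 68.6 falls in the class 400 – <450.
L = 400, CF = 65, f = 18, h = 50.
P70 = 400 + ((68.6 − 65)/18)·50 = 400 + 10 = 410.

410.00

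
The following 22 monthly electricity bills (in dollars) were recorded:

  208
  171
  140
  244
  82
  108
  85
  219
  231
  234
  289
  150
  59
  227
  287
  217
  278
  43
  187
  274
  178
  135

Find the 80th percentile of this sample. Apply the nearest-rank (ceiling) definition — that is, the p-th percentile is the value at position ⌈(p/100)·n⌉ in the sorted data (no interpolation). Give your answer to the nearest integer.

Sorted: 43, 59, 82, 85, 108, 135, 140, 150, 171, 178, 187, 208, 217, 219, 227, 231, 234, 244, 274, 278, 287, 289.
n = 22.
Position = ⌈80/100 · 22⌉ = ⌈17.6⌉ = 18.
The value at rank 18 is 244.

244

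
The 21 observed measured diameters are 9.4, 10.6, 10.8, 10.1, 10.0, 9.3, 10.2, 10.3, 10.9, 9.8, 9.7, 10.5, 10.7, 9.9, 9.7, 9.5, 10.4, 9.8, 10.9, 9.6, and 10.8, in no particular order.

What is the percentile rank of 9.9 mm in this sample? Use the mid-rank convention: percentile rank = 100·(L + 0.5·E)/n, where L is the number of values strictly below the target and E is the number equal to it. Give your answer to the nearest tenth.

40.5

Sorted: 9.3, 9.4, 9.5, 9.6, 9.7, 9.7, 9.8, 9.8, 9.9, 10.0, 10.1, 10.2, 10.3, 10.4, 10.5, 10.6, 10.7, 10.8, 10.8, 10.9, 10.9.
Count below 9.9: L = 8; count equal: E = 1; n = 21.
Percentile rank = 100·(8 + 0.5·1)/21 = 100·8.5/21 = 40.48.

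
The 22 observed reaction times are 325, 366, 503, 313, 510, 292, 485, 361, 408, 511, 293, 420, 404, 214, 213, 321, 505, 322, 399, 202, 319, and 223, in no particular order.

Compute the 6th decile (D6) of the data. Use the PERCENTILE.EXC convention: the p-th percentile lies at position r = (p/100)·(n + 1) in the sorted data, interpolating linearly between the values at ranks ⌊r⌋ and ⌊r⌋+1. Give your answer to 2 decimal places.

Sorted: 202, 213, 214, 223, 292, 293, 313, 319, 321, 322, 325, 361, 366, 399, 404, 408, 420, 485, 503, 505, 510, 511.
n = 22.
r = (60/100)·(22 + 1) = 13.8.
Rank 13 is 366 and rank 14 is 399.
Interpolate: 366 + 0.8·(399 − 366) = 366 + 0.8·33 = 392.4.

392.40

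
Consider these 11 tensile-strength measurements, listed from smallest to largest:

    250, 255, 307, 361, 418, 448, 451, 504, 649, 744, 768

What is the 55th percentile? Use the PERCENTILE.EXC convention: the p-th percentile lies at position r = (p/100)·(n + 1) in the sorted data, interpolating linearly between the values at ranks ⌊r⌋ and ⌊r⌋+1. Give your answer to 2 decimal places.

449.80

n = 11.
r = (55/100)·(11 + 1) = 6.6.
Rank 6 is 448 and rank 7 is 451.
Interpolate: 448 + 0.6·(451 − 448) = 448 + 0.6·3 = 449.8.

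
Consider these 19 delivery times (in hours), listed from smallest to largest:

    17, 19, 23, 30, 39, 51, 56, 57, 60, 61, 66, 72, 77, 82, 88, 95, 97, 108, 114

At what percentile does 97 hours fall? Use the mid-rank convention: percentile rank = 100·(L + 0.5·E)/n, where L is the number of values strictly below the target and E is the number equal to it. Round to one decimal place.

Count below 97: L = 16; count equal: E = 1; n = 19.
Percentile rank = 100·(16 + 0.5·1)/19 = 100·16.5/19 = 86.84.

86.8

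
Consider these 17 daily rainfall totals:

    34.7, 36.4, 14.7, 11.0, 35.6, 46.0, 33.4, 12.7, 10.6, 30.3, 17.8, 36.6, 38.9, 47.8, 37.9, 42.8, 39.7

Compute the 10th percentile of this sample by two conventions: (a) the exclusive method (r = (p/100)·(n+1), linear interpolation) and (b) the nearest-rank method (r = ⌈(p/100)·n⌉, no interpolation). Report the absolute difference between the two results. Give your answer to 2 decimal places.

Sorted: 10.6, 11.0, 12.7, 14.7, 17.8, 30.3, 33.4, 34.7, 35.6, 36.4, 36.6, 37.9, 38.9, 39.7, 42.8, 46.0, 47.8.
n = 17.
(a) r = 1.8; between ranks 1 (10.6) and 2 (11.0): 10.92.
(b) the nearest-rank method: rank 2 → 11.
|10.92 − 11| = 0.08.

0.08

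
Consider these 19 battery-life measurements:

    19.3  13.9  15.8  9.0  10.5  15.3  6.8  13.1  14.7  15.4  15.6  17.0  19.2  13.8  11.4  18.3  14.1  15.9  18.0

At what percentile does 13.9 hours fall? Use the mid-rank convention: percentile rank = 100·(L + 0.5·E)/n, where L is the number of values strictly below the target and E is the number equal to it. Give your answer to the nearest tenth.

34.2

Sorted: 6.8, 9.0, 10.5, 11.4, 13.1, 13.8, 13.9, 14.1, 14.7, 15.3, 15.4, 15.6, 15.8, 15.9, 17.0, 18.0, 18.3, 19.2, 19.3.
Count below 13.9: L = 6; count equal: E = 1; n = 19.
Percentile rank = 100·(6 + 0.5·1)/19 = 100·6.5/19 = 34.21.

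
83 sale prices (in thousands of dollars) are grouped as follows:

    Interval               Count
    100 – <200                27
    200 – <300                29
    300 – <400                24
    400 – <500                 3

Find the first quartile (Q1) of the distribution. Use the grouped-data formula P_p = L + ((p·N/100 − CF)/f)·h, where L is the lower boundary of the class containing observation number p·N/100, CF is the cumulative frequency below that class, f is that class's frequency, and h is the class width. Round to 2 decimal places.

176.85

N = 83; target position k = 25/100 · 83 = 20.75.
Cumulative frequencies: 27, 56, 80, 83.
Observation 20.75 falls in the class 100 – <200.
L = 100, CF = 0, f = 27, h = 100.
P25 = 100 + ((20.75 − 0)/27)·100 = 100 + 76.8519 = 176.852.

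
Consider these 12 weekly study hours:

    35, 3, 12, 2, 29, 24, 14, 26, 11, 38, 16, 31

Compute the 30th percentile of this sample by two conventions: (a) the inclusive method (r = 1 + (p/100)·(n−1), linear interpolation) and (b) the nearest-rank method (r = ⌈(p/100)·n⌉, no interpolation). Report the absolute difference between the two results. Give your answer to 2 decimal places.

Sorted: 2, 3, 11, 12, 14, 16, 24, 26, 29, 31, 35, 38.
n = 12.
(a) r = 4.3; between ranks 4 (12) and 5 (14): 12.6.
(b) the nearest-rank method: rank 4 → 12.
|12.6 − 12| = 0.6.

0.60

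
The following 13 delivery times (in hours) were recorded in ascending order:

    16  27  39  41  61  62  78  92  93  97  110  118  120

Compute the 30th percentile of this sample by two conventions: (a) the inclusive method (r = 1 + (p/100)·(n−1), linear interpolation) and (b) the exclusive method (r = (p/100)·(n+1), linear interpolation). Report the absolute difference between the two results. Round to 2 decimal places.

8.00

n = 13.
(a) r = 4.6; between ranks 4 (41) and 5 (61): 53.
(b) r = 4.2; between ranks 4 (41) and 5 (61): 45.
|53 − 45| = 8.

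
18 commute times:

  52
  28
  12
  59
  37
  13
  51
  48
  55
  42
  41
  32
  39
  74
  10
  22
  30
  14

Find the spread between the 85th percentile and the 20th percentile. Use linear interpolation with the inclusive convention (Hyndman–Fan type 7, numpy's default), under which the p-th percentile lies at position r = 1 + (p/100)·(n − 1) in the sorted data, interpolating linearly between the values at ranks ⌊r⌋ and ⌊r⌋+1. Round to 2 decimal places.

36.15

Sorted: 10, 12, 13, 14, 22, 28, 30, 32, 37, 39, 41, 42, 48, 51, 52, 55, 59, 74.
n = 18.
P20: r = 4.4; ranks 4–5 are 14, 22; interpolating gives 17.2.
P85: r = 15.45; ranks 15–16 are 52, 55; interpolating gives 53.35.
Difference: 53.35 − 17.2 = 36.15.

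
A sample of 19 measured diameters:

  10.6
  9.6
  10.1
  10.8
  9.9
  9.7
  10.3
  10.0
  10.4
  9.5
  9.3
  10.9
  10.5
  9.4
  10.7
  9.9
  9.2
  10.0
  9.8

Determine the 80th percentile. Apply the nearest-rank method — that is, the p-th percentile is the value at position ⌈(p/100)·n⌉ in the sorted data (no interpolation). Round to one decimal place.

10.6

Sorted: 9.2, 9.3, 9.4, 9.5, 9.6, 9.7, 9.8, 9.9, 9.9, 10.0, 10.0, 10.1, 10.3, 10.4, 10.5, 10.6, 10.7, 10.8, 10.9.
n = 19.
Position = ⌈80/100 · 19⌉ = ⌈15.2⌉ = 16.
The value at rank 16 is 10.6.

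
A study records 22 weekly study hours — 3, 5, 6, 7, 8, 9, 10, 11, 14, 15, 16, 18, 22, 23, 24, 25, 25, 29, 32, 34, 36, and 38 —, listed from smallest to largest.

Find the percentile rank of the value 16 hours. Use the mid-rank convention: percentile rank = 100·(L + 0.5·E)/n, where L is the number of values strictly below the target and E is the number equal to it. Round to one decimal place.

47.7

Count below 16: L = 10; count equal: E = 1; n = 22.
Percentile rank = 100·(10 + 0.5·1)/22 = 100·10.5/22 = 47.73.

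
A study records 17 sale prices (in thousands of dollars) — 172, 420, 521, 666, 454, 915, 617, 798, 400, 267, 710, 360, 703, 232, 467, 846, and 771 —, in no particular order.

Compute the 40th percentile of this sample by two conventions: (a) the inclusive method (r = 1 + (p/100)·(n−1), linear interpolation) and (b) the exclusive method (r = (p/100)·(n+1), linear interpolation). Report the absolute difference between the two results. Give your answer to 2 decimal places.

2.60

Sorted: 172, 232, 267, 360, 400, 420, 454, 467, 521, 617, 666, 703, 710, 771, 798, 846, 915.
n = 17.
(a) r = 7.4; between ranks 7 (454) and 8 (467): 459.2.
(b) r = 7.2; between ranks 7 (454) and 8 (467): 456.6.
|459.2 − 456.6| = 2.6.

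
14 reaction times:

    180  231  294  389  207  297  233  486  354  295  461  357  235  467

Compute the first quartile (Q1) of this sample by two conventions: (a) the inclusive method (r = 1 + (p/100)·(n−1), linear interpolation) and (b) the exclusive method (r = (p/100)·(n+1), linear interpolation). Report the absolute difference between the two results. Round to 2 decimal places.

1.00

Sorted: 180, 207, 231, 233, 235, 294, 295, 297, 354, 357, 389, 461, 467, 486.
n = 14.
(a) r = 4.25; between ranks 4 (233) and 5 (235): 233.5.
(b) r = 3.75; between ranks 3 (231) and 4 (233): 232.5.
|233.5 − 232.5| = 1.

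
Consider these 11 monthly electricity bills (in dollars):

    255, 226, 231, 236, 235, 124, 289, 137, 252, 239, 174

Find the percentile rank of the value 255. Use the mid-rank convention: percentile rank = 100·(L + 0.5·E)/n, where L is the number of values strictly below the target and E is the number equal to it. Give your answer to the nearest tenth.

86.4

Sorted: 124, 137, 174, 226, 231, 235, 236, 239, 252, 255, 289.
Count below 255: L = 9; count equal: E = 1; n = 11.
Percentile rank = 100·(9 + 0.5·1)/11 = 100·9.5/11 = 86.36.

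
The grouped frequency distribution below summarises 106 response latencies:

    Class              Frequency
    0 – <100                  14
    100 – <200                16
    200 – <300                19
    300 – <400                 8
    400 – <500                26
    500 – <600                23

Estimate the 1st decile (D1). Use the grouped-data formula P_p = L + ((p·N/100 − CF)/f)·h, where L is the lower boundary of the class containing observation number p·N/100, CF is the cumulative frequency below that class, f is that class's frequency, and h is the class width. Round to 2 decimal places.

N = 106; target position k = 10/100 · 106 = 10.6.
Cumulative frequencies: 14, 30, 49, 57, 83, 106.
Observation 10.6 falls in the class 0 – <100.
L = 0, CF = 0, f = 14, h = 100.
P10 = 0 + ((10.6 − 0)/14)·100 = 0 + 75.7143 = 75.7143.

75.71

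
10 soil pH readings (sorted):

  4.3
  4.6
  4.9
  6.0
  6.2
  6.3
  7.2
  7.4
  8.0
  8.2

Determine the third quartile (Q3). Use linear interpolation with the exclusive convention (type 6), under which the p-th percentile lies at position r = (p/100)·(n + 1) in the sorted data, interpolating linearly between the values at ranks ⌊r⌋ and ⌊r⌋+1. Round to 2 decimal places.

n = 10.
r = (75/100)·(10 + 1) = 8.25.
Rank 8 is 7.4 and rank 9 is 8.0.
Interpolate: 7.4 + 0.25·(8.0 − 7.4) = 7.4 + 0.25·0.6 = 7.55.

7.55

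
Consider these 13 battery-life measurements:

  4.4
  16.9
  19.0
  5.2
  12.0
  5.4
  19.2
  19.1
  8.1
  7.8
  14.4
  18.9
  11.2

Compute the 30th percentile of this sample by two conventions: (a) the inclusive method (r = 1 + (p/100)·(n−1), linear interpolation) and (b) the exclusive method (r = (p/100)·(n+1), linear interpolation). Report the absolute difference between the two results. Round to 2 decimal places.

0.12

Sorted: 4.4, 5.2, 5.4, 7.8, 8.1, 11.2, 12.0, 14.4, 16.9, 18.9, 19.0, 19.1, 19.2.
n = 13.
(a) r = 4.6; between ranks 4 (7.8) and 5 (8.1): 7.98.
(b) r = 4.2; between ranks 4 (7.8) and 5 (8.1): 7.86.
|7.98 − 7.86| = 0.12.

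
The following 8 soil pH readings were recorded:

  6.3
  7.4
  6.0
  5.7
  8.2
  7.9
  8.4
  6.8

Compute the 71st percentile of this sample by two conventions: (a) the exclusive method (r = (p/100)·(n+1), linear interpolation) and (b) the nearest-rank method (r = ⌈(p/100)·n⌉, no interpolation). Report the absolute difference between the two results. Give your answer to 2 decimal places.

Sorted: 5.7, 6.0, 6.3, 6.8, 7.4, 7.9, 8.2, 8.4.
n = 8.
(a) r = 6.39; between ranks 6 (7.9) and 7 (8.2): 8.017.
(b) the nearest-rank method: rank 6 → 7.9.
|8.017 − 7.9| = 0.117.

0.12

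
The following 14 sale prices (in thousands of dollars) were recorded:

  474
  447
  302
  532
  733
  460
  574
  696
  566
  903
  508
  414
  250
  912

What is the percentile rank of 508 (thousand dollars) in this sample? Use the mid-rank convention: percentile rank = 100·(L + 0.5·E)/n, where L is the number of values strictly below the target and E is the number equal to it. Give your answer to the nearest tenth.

46.4

Sorted: 250, 302, 414, 447, 460, 474, 508, 532, 566, 574, 696, 733, 903, 912.
Count below 508: L = 6; count equal: E = 1; n = 14.
Percentile rank = 100·(6 + 0.5·1)/14 = 100·6.5/14 = 46.43.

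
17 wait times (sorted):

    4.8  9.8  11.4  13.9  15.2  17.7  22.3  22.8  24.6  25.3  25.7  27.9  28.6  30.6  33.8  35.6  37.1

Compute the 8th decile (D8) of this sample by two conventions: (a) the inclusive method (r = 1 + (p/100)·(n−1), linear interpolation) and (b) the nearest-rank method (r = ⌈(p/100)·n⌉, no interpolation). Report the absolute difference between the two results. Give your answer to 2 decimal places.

0.40

n = 17.
(a) r = 13.8; between ranks 13 (28.6) and 14 (30.6): 30.2.
(b) the nearest-rank method: rank 14 → 30.6.
|30.2 − 30.6| = 0.4.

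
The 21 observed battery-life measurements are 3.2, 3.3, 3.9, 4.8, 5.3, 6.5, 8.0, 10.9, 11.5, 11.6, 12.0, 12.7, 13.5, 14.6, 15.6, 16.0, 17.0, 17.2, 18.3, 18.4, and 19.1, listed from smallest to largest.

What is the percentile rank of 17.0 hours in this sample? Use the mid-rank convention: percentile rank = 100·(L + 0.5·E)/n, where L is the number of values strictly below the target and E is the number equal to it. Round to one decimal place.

Count below 17.0: L = 16; count equal: E = 1; n = 21.
Percentile rank = 100·(16 + 0.5·1)/21 = 100·16.5/21 = 78.57.

78.6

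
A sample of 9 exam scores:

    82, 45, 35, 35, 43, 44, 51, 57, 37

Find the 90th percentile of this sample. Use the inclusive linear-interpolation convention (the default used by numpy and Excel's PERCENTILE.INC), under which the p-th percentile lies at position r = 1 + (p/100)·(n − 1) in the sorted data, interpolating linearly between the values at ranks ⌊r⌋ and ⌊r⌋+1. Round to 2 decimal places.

62.00

Sorted: 35, 35, 37, 43, 44, 45, 51, 57, 82.
n = 9.
r = 1 + (90/100)·(9 − 1) = 1 + 7.2 = 8.2.
Rank 8 is 57 and rank 9 is 82.
Interpolate: 57 + 0.2·(82 − 57) = 57 + 0.2·25 = 62.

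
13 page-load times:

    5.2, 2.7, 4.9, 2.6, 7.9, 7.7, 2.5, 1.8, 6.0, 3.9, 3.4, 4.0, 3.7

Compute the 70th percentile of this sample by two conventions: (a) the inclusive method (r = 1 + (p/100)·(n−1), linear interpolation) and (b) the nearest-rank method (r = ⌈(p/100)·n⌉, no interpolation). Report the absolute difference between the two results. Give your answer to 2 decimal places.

Sorted: 1.8, 2.5, 2.6, 2.7, 3.4, 3.7, 3.9, 4.0, 4.9, 5.2, 6.0, 7.7, 7.9.
n = 13.
(a) r = 9.4; between ranks 9 (4.9) and 10 (5.2): 5.02.
(b) the nearest-rank method: rank 10 → 5.2.
|5.02 − 5.2| = 0.18.

0.18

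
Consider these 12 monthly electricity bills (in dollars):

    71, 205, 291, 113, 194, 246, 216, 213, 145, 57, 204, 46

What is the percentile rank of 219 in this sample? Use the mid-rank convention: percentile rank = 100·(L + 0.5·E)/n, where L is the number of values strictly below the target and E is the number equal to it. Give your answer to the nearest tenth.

Sorted: 46, 57, 71, 113, 145, 194, 204, 205, 213, 216, 246, 291.
Count below 219: L = 10; count equal: E = 0; n = 12.
Percentile rank = 100·(10 + 0.5·0)/12 = 100·10/12 = 83.33.

83.3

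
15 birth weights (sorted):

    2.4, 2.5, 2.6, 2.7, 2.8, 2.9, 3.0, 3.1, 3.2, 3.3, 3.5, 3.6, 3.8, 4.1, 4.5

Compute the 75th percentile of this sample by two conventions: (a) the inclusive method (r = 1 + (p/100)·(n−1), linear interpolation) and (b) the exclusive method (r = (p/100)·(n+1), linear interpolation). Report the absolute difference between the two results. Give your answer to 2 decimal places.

0.05

n = 15.
(a) r = 11.5; between ranks 11 (3.5) and 12 (3.6): 3.55.
(b) r = 12 → value at rank 12 = 3.6.
|3.55 − 3.6| = 0.05.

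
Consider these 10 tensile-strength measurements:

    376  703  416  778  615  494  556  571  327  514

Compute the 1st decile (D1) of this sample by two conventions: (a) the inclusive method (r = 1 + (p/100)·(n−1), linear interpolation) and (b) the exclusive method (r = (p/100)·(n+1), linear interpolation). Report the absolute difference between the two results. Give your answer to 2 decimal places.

39.20

Sorted: 327, 376, 416, 494, 514, 556, 571, 615, 703, 778.
n = 10.
(a) r = 1.9; between ranks 1 (327) and 2 (376): 371.1.
(b) r = 1.1; between ranks 1 (327) and 2 (376): 331.9.
|371.1 − 331.9| = 39.2.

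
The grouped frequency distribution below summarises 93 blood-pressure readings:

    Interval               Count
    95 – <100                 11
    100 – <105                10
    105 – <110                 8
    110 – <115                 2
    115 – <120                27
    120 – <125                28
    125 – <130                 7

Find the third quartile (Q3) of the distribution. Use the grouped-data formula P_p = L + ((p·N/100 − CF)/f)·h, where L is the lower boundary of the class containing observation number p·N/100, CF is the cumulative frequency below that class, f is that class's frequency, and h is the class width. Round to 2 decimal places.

N = 93; target position k = 75/100 · 93 = 69.75.
Cumulative frequencies: 11, 21, 29, 31, 58, 86, 93.
Observation 69.75 falls in the class 120 – <125.
L = 120, CF = 58, f = 28, h = 5.
P75 = 120 + ((69.75 − 58)/28)·5 = 120 + 2.09821 = 122.098.

122.10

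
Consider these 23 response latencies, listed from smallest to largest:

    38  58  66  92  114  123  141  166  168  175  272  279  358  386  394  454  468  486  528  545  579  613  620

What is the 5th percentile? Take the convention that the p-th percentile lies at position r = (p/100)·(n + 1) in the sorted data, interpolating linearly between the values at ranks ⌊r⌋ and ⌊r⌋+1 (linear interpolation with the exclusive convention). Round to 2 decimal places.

n = 23.
r = (5/100)·(23 + 1) = 1.2.
Rank 1 is 38 and rank 2 is 58.
Interpolate: 38 + 0.2·(58 − 38) = 38 + 0.2·20 = 42.

42.00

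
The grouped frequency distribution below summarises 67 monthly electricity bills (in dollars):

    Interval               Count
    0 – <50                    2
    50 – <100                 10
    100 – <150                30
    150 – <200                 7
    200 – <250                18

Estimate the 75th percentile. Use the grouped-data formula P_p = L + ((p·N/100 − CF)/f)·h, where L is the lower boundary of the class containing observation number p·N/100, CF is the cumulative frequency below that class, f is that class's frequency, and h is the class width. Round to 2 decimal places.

N = 67; target position k = 75/100 · 67 = 50.25.
Cumulative frequencies: 2, 12, 42, 49, 67.
Observation 50.25 falls in the class 200 – <250.
L = 200, CF = 49, f = 18, h = 50.
P75 = 200 + ((50.25 − 49)/18)·50 = 200 + 3.47222 = 203.472.

203.47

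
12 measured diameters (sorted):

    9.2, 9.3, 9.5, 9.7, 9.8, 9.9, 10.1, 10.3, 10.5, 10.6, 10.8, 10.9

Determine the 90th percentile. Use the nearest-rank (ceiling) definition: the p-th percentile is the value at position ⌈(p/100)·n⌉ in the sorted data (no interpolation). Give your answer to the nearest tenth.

n = 12.
Position = ⌈90/100 · 12⌉ = ⌈10.8⌉ = 11.
The value at rank 11 is 10.8.

10.8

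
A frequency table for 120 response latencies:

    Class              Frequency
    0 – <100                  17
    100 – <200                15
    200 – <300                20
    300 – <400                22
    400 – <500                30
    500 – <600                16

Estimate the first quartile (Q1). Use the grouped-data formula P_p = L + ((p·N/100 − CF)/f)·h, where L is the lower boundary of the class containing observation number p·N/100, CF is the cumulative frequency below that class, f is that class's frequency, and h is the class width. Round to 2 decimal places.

186.67

N = 120; target position k = 25/100 · 120 = 30.
Cumulative frequencies: 17, 32, 52, 74, 104, 120.
Observation 30 falls in the class 100 – <200.
L = 100, CF = 17, f = 15, h = 100.
P25 = 100 + ((30 − 17)/15)·100 = 100 + 86.6667 = 186.667.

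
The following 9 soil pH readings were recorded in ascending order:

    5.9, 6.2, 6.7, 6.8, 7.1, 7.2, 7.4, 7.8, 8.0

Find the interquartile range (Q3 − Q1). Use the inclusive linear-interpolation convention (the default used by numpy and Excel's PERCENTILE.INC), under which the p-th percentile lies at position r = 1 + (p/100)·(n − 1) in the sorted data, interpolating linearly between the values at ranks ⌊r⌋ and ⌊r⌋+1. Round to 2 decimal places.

0.70

n = 9.
P25: r = 3 (integer) → 6.7.
P75: r = 7 (integer) → 7.4.
Difference: 7.4 − 6.7 = 0.7.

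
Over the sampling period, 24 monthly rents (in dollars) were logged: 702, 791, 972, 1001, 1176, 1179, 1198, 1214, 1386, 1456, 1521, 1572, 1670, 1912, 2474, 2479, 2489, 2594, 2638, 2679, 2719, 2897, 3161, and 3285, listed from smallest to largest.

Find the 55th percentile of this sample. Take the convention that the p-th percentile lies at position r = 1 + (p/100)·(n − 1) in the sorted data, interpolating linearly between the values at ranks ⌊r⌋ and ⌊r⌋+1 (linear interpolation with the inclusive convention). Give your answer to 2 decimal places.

1827.30

n = 24.
r = 1 + (55/100)·(24 − 1) = 1 + 12.65 = 13.65.
Rank 13 is 1670 and rank 14 is 1912.
Interpolate: 1670 + 0.65·(1912 − 1670) = 1670 + 0.65·242 = 1827.3.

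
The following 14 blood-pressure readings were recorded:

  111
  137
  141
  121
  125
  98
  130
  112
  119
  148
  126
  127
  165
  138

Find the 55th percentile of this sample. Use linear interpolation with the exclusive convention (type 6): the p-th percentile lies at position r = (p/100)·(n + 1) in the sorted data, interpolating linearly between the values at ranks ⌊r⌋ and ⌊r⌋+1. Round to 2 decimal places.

127.75

Sorted: 98, 111, 112, 119, 121, 125, 126, 127, 130, 137, 138, 141, 148, 165.
n = 14.
r = (55/100)·(14 + 1) = 8.25.
Rank 8 is 127 and rank 9 is 130.
Interpolate: 127 + 0.25·(130 − 127) = 127 + 0.25·3 = 127.75.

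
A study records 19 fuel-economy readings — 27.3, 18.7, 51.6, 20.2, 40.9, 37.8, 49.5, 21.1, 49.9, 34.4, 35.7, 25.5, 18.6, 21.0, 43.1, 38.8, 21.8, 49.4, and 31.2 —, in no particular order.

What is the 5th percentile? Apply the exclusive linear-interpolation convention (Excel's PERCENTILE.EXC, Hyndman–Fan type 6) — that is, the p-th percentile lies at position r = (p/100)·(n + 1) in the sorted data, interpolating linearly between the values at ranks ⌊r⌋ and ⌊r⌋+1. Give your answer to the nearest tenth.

18.6

Sorted: 18.6, 18.7, 20.2, 21.0, 21.1, 21.8, 25.5, 27.3, 31.2, 34.4, 35.7, 37.8, 38.8, 40.9, 43.1, 49.4, 49.5, 49.9, 51.6.
n = 19.
r = (5/100)·(19 + 1) = 1.
r is an integer, so P5 is the value at rank 1: 18.6.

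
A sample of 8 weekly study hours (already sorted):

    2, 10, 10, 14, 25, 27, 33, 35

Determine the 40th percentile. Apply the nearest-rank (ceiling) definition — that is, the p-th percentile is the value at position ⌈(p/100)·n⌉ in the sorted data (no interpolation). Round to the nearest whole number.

n = 8.
Position = ⌈40/100 · 8⌉ = ⌈3.2⌉ = 4.
The value at rank 4 is 14.

14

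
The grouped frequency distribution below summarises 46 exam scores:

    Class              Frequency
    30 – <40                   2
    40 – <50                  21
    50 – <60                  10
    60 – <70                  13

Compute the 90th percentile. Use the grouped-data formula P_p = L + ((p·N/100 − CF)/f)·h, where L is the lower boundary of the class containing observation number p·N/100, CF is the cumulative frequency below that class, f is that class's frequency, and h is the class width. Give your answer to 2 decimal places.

66.46

N = 46; target position k = 90/100 · 46 = 41.4.
Cumulative frequencies: 2, 23, 33, 46.
Observation 41.4 falls in the class 60 – <70.
L = 60, CF = 33, f = 13, h = 10.
P90 = 60 + ((41.4 − 33)/13)·10 = 60 + 6.46154 = 66.4615.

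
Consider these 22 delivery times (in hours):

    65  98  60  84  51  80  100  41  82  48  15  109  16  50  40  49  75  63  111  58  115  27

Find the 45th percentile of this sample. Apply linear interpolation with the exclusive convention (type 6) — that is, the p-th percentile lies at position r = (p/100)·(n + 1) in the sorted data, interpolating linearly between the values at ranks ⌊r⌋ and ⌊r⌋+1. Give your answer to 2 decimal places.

58.70

Sorted: 15, 16, 27, 40, 41, 48, 49, 50, 51, 58, 60, 63, 65, 75, 80, 82, 84, 98, 100, 109, 111, 115.
n = 22.
r = (45/100)·(22 + 1) = 10.35.
Rank 10 is 58 and rank 11 is 60.
Interpolate: 58 + 0.35·(60 − 58) = 58 + 0.35·2 = 58.7.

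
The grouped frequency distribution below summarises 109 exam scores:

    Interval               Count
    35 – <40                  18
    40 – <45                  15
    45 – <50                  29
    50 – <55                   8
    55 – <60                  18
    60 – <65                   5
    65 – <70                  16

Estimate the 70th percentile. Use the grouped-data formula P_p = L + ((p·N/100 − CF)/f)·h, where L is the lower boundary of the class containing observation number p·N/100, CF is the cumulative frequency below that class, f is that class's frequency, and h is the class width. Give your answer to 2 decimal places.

56.75

N = 109; target position k = 70/100 · 109 = 76.3.
Cumulative frequencies: 18, 33, 62, 70, 88, 93, 109.
Observation 76.3 falls in the class 55 – <60.
L = 55, CF = 70, f = 18, h = 5.
P70 = 55 + ((76.3 − 70)/18)·5 = 55 + 1.75 = 56.75.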